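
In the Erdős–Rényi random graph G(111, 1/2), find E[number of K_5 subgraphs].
E[# K_5] = C(111, 5) · (1/2)^C(5, 2) = 128164707 / 2^10 ≈ 125160.846680

For each 5-subset S of vertices (there are C(111, 5) = 128164707 such S), let X_S = 1 if S induces a K_5 (all C(5, 2) = 10 edges present). Then P(X_S = 1) = (1/2)^10 = 1/1024. By linearity of expectation, E[# K_5] = C(111, 5) · (1/2)^10 = 128164707 / 1024 ≈ 125160.846680.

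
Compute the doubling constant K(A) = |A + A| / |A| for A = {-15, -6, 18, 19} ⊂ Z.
K = |A + A| / |A| = 10/4 = 5/2

Enumerate A + A = {a + b : a, b ∈ A}. With |A| = 4, there are |A|^2 = 16 ordered sum pairs; collecting distinct values, A + A = {-30, -21, -12, 3, 4, 12, 13, 36, 37, 38}, so |A + A| = 10. Thus K = 10/4 = 5/2. For comparison, the minimum possible |A + A| over all 4-element sets is 2·4 − 1 = 7 (so min K = 7/4), attained only by arithmetic progressions.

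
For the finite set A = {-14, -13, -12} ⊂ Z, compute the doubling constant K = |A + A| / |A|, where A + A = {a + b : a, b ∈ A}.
K = |A + A| / |A| = 5/3

Enumerate A + A = {a + b : a, b ∈ A}. With |A| = 3, there are |A|^2 = 9 ordered sum pairs; collecting distinct values, A + A = {-28, -27, -26, -25, -24}, so |A + A| = 5. Thus K = 5/3. Here |A + A| = 2|A| − 1 = 5, the minimum possible — so K = 5/3 is minimal, which holds iff A is an arithmetic progression.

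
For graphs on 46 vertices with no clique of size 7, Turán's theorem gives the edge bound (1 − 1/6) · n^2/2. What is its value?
Turán density bound = (5/6) · 46^2/2 = 2645/3 ≈ 881.6667

Turán's theorem: ex(n, K_{r+1}) is achieved by the complete r-partite Turán graph T(n, r) with parts as balanced as possible, and is at most (1 − 1/r) · n^2/2. For r = 6, n = 46: the density bound is (5/6) · 2116/2 = 2645/3 ≈ 881.6667. The integer-valued extremum is e(T(46, 6)) = 881, which is strictly less than the density bound 2645/3 since 6 ∤ 46 (the parts of T(46, 6) cannot all be equal).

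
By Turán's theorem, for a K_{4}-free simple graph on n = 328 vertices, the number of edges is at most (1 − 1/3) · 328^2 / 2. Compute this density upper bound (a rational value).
Turán density bound = (2/3) · 328^2/2 = 107584/3 ≈ 35861.3333

Turán's theorem: ex(n, K_{r+1}) is achieved by the complete r-partite Turán graph T(n, r) with parts as balanced as possible, and is at most (1 − 1/r) · n^2/2. For r = 3, n = 328: the density bound is (2/3) · 107584/2 = 107584/3 ≈ 35861.3333. The integer-valued extremum is e(T(328, 3)) = 35861, which is strictly less than the density bound 107584/3 since 3 ∤ 328 (the parts of T(328, 3) cannot all be equal).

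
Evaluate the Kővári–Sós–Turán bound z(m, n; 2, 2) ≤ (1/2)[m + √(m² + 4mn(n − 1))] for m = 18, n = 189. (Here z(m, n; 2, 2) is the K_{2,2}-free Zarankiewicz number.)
z(18, 189; 2, 2) ≤ (1/2)[18 + √(18² + 4·18·189·188)] = (1/2)[18 + √2558628] = 808.7856

Kővári–Sós–Turán: let r_1, ..., r_18 be the row sums and z = Σ r_i the total number of 1s. Each pair of columns can share at most one row with both entries 1 (else a 2×2 all-ones block appears), so Σ_i C(r_i, 2) ≤ C(189, 2) = 17766. By convexity Σ_i C(r_i, 2) ≥ 18·C(z/18, 2) = z(z − 18)/(2·18), giving z² − 18z − 18·189·188 ≤ 0 and hence z ≤ (1/2)[18 + √(324 + 4·639576)] = (1/2)[18 + √2558628] ≈ (1/2)(18 + 1599.5712) = 808.7856.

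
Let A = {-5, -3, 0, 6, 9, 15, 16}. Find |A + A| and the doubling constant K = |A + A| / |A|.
K = |A + A| / |A| = 25/7

Enumerate A + A = {a + b : a, b ∈ A}. With |A| = 7, there are |A|^2 = 49 ordered sum pairs; collecting distinct values, A + A = {-10, -8, -6, -5, -3, 0, 1, 3, 4, 6, 9, 10, 11, 12, 13, 15, 16, 18, 21, 22, 24, 25, 30, 31, 32}, so |A + A| = 25. Thus K = 25/7. For comparison, the minimum possible |A + A| over all 7-element sets is 2·7 − 1 = 13 (so min K = 13/7), attained only by arithmetic progressions.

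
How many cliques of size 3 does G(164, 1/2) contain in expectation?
E[# K_3] = C(164, 3) · (1/2)^C(3, 2) = 721764 / 2^3 = 180441/2 = 90220.5

For each 3-subset S of vertices (there are C(164, 3) = 721764 such S), let X_S = 1 if S induces a K_3 (all C(3, 2) = 3 edges present). Then P(X_S = 1) = (1/2)^3 = 1/8. By linearity of expectation, E[# K_3] = C(164, 3) · (1/2)^3 = 721764 / 8 = 180441/2 = 90220.5.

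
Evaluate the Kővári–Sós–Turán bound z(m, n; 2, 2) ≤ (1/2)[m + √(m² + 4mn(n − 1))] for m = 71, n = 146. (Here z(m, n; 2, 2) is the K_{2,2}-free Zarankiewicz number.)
z(71, 146; 2, 2) ≤ (1/2)[71 + √(71² + 4·71·146·145)] = (1/2)[71 + √6017321] = 1262.0114

Kővári–Sós–Turán: let r_1, ..., r_71 be the row sums and z = Σ r_i the total number of 1s. Each pair of columns can share at most one row with both entries 1 (else a 2×2 all-ones block appears), so Σ_i C(r_i, 2) ≤ C(146, 2) = 10585. By convexity Σ_i C(r_i, 2) ≥ 71·C(z/71, 2) = z(z − 71)/(2·71), giving z² − 71z − 71·146·145 ≤ 0 and hence z ≤ (1/2)[71 + √(5041 + 4·1503070)] = (1/2)[71 + √6017321] ≈ (1/2)(71 + 2453.0228) = 1262.0114.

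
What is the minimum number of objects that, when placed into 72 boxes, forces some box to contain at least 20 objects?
n = (20 − 1)·72 + 1 = 1369

By the generalised pigeonhole principle, to guarantee some box contains ≥ r objects we need more than (r − 1) · k objects total. Threshold: n = (r − 1) · k + 1. With r = 20 and k = 72: n = 19 · 72 + 1 = 1368 + 1 = 1369. For n = 1368 = 19 · 72, we can put exactly 19 objects in every box, avoiding 20 in any single one — so 1369 is tight.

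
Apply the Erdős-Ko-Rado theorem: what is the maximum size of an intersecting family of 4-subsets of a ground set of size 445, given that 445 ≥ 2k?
max |F| = C(444, 3) = 14489644

Erdős-Ko-Rado (1961): when n ≥ 2k, max |F| = C(n−1, k−1). The bound is attained by the star {A : i ∈ A} for any fixed i ∈ [n]. Here C(445−1, 4−1) = C(444, 3) = 14489644.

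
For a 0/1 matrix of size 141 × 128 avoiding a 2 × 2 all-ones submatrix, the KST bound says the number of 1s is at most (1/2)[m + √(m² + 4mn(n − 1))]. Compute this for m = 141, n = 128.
z(141, 128; 2, 2) ≤ (1/2)[141 + √(141² + 4·141·128·127)] = (1/2)[141 + √9188265] = 1586.1076

Kővári–Sós–Turán: let r_1, ..., r_141 be the row sums and z = Σ r_i the total number of 1s. Each pair of columns can share at most one row with both entries 1 (else a 2×2 all-ones block appears), so Σ_i C(r_i, 2) ≤ C(128, 2) = 8128. By convexity Σ_i C(r_i, 2) ≥ 141·C(z/141, 2) = z(z − 141)/(2·141), giving z² − 141z − 141·128·127 ≤ 0 and hence z ≤ (1/2)[141 + √(19881 + 4·2292096)] = (1/2)[141 + √9188265] ≈ (1/2)(141 + 3031.2151) = 1586.1076.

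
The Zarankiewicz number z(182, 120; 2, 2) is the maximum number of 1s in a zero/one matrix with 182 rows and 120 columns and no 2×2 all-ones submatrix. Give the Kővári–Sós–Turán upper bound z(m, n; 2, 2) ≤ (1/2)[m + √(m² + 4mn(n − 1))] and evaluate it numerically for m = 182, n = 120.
z(182, 120; 2, 2) ≤ (1/2)[182 + √(182² + 4·182·120·119)] = (1/2)[182 + √10428964] = 1705.6953

Kővári–Sós–Turán: let r_1, ..., r_182 be the row sums and z = Σ r_i the total number of 1s. Each pair of columns can share at most one row with both entries 1 (else a 2×2 all-ones block appears), so Σ_i C(r_i, 2) ≤ C(120, 2) = 7140. By convexity Σ_i C(r_i, 2) ≥ 182·C(z/182, 2) = z(z − 182)/(2·182), giving z² − 182z − 182·120·119 ≤ 0 and hence z ≤ (1/2)[182 + √(33124 + 4·2598960)] = (1/2)[182 + √10428964] ≈ (1/2)(182 + 3229.3907) = 1705.6953.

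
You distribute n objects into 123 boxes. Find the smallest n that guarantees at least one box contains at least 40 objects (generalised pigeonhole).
n = (40 − 1)·123 + 1 = 4798

By the generalised pigeonhole principle, to guarantee some box contains ≥ r objects we need more than (r − 1) · k objects total. Threshold: n = (r − 1) · k + 1. With r = 40 and k = 123: n = 39 · 123 + 1 = 4797 + 1 = 4798. For n = 4797 = 39 · 123, we can put exactly 39 objects in every box, avoiding 40 in any single one — so 4798 is tight.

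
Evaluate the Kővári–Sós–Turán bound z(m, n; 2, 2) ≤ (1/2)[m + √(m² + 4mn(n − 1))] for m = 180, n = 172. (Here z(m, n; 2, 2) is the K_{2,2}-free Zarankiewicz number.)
z(180, 172; 2, 2) ≤ (1/2)[180 + √(180² + 4·180·172·171)] = (1/2)[180 + √21209040] = 2392.6637

Kővári–Sós–Turán: let r_1, ..., r_180 be the row sums and z = Σ r_i the total number of 1s. Each pair of columns can share at most one row with both entries 1 (else a 2×2 all-ones block appears), so Σ_i C(r_i, 2) ≤ C(172, 2) = 14706. By convexity Σ_i C(r_i, 2) ≥ 180·C(z/180, 2) = z(z − 180)/(2·180), giving z² − 180z − 180·172·171 ≤ 0 and hence z ≤ (1/2)[180 + √(32400 + 4·5294160)] = (1/2)[180 + √21209040] ≈ (1/2)(180 + 4605.3273) = 2392.6637.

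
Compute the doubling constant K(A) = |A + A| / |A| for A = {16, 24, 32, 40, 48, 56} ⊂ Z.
K = |A + A| / |A| = 11/6

Enumerate A + A = {a + b : a, b ∈ A}. With |A| = 6, there are |A|^2 = 36 ordered sum pairs; collecting distinct values, A + A = {32, 40, 48, 56, 64, 72, 80, 88, 96, 104, 112}, so |A + A| = 11. Thus K = 11/6. Here |A + A| = 2|A| − 1 = 11, the minimum possible — so K = 11/6 is minimal, which holds iff A is an arithmetic progression.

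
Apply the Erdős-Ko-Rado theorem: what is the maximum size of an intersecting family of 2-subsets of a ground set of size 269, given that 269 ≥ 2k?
max |F| = C(268, 1) = 268

Erdős-Ko-Rado (1961): when n ≥ 2k, max |F| = C(n−1, k−1). The bound is attained by the star {A : i ∈ A} for any fixed i ∈ [n]. Here C(269−1, 2−1) = C(268, 1) = 268.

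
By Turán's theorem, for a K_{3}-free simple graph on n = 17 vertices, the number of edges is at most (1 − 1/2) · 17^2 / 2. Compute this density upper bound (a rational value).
Turán density bound = (1/2) · 17^2/2 = 289/4 ≈ 72.25

Turán's theorem: ex(n, K_{r+1}) is achieved by the complete r-partite Turán graph T(n, r) with parts as balanced as possible, and is at most (1 − 1/r) · n^2/2. For r = 2, n = 17: the density bound is (1/2) · 289/2 = 289/4 ≈ 72.25. The integer-valued extremum is e(T(17, 2)) = 72, which is strictly less than the density bound 289/4 since 2 ∤ 17 (the parts of T(17, 2) cannot all be equal).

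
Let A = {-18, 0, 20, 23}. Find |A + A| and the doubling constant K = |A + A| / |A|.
K = |A + A| / |A| = 10/4 = 5/2

Enumerate A + A = {a + b : a, b ∈ A}. With |A| = 4, there are |A|^2 = 16 ordered sum pairs; collecting distinct values, A + A = {-36, -18, 0, 2, 5, 20, 23, 40, 43, 46}, so |A + A| = 10. Thus K = 10/4 = 5/2. For comparison, the minimum possible |A + A| over all 4-element sets is 2·4 − 1 = 7 (so min K = 7/4), attained only by arithmetic progressions.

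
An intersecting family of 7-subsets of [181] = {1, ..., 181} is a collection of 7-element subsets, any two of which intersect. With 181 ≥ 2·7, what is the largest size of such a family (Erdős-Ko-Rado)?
max |F| = C(180, 6) = 43424719800

Erdős-Ko-Rado (1961): when n ≥ 2k, max |F| = C(n−1, k−1). The bound is attained by the star {A : i ∈ A} for any fixed i ∈ [n]. Here C(181−1, 7−1) = C(180, 6) = 43424719800.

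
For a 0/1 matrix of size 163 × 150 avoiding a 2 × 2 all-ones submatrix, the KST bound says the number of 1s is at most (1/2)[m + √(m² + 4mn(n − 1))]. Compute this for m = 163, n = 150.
z(163, 150; 2, 2) ≤ (1/2)[163 + √(163² + 4·163·150·149)] = (1/2)[163 + √14598769] = 1991.9168

Kővári–Sós–Turán: let r_1, ..., r_163 be the row sums and z = Σ r_i the total number of 1s. Each pair of columns can share at most one row with both entries 1 (else a 2×2 all-ones block appears), so Σ_i C(r_i, 2) ≤ C(150, 2) = 11175. By convexity Σ_i C(r_i, 2) ≥ 163·C(z/163, 2) = z(z − 163)/(2·163), giving z² − 163z − 163·150·149 ≤ 0 and hence z ≤ (1/2)[163 + √(26569 + 4·3643050)] = (1/2)[163 + √14598769] ≈ (1/2)(163 + 3820.8335) = 1991.9168.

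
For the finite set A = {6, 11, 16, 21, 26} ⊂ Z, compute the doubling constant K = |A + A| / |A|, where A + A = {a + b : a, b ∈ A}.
K = |A + A| / |A| = 9/5

Enumerate A + A = {a + b : a, b ∈ A}. With |A| = 5, there are |A|^2 = 25 ordered sum pairs; collecting distinct values, A + A = {12, 17, 22, 27, 32, 37, 42, 47, 52}, so |A + A| = 9. Thus K = 9/5. Here |A + A| = 2|A| − 1 = 9, the minimum possible — so K = 9/5 is minimal, which holds iff A is an arithmetic progression.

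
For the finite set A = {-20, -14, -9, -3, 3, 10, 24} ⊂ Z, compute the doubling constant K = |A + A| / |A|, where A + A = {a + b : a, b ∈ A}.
K = |A + A| / |A| = 25/7

Enumerate A + A = {a + b : a, b ∈ A}. With |A| = 7, there are |A|^2 = 49 ordered sum pairs; collecting distinct values, A + A = {-40, -34, -29, -28, -23, -18, -17, -12, -11, -10, -6, -4, 0, 1, 4, 6, 7, 10, 13, 15, 20, 21, 27, 34, 48}, so |A + A| = 25. Thus K = 25/7. For comparison, the minimum possible |A + A| over all 7-element sets is 2·7 − 1 = 13 (so min K = 13/7), attained only by arithmetic progressions.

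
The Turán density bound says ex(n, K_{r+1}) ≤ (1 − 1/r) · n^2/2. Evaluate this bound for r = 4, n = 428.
Turán density bound = (3/4) · 428^2/2 = 68694

Turán's theorem: ex(n, K_{r+1}) is achieved by the complete r-partite Turán graph T(n, r) with parts as balanced as possible, and is at most (1 − 1/r) · n^2/2. For r = 4, n = 428: the density bound is (3/4) · 183184/2 = 68694. Since 4 ∣ 428, the Turán graph T(428, 4) has parts of equal size 107, and its edge count e(T(428, 4)) = 68694 attains the density bound exactly.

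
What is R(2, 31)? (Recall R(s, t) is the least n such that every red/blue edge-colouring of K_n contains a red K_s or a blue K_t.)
R(2, 31) = 31

R(2, k) = k for all k ≥ 2: in a 2-colouring of K_k, either some edge is red (a red K_2) or all edges are blue (a blue K_k). And K_{30} coloured all-blue has no blue K_31, so R(2, 31) > 30. Hence R(2, 31) = 31.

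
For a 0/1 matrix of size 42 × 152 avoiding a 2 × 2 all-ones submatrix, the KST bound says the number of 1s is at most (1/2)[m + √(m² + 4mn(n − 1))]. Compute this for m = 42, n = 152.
z(42, 152; 2, 2) ≤ (1/2)[42 + √(42² + 4·42·152·151)] = (1/2)[42 + √3857700] = 1003.0514

Kővári–Sós–Turán: let r_1, ..., r_42 be the row sums and z = Σ r_i the total number of 1s. Each pair of columns can share at most one row with both entries 1 (else a 2×2 all-ones block appears), so Σ_i C(r_i, 2) ≤ C(152, 2) = 11476. By convexity Σ_i C(r_i, 2) ≥ 42·C(z/42, 2) = z(z − 42)/(2·42), giving z² − 42z − 42·152·151 ≤ 0 and hence z ≤ (1/2)[42 + √(1764 + 4·963984)] = (1/2)[42 + √3857700] ≈ (1/2)(42 + 1964.1028) = 1003.0514.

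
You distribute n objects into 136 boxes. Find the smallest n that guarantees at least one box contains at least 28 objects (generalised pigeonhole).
n = (28 − 1)·136 + 1 = 3673

By the generalised pigeonhole principle, to guarantee some box contains ≥ r objects we need more than (r − 1) · k objects total. Threshold: n = (r − 1) · k + 1. With r = 28 and k = 136: n = 27 · 136 + 1 = 3672 + 1 = 3673. For n = 3672 = 27 · 136, we can put exactly 27 objects in every box, avoiding 28 in any single one — so 3673 is tight.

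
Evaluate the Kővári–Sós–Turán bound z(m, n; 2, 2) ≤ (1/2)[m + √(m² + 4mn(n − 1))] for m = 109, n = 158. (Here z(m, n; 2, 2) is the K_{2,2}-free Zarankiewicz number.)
z(109, 158; 2, 2) ≤ (1/2)[109 + √(109² + 4·109·158·157)] = (1/2)[109 + √10827297] = 1699.7429

Kővári–Sós–Turán: let r_1, ..., r_109 be the row sums and z = Σ r_i the total number of 1s. Each pair of columns can share at most one row with both entries 1 (else a 2×2 all-ones block appears), so Σ_i C(r_i, 2) ≤ C(158, 2) = 12403. By convexity Σ_i C(r_i, 2) ≥ 109·C(z/109, 2) = z(z − 109)/(2·109), giving z² − 109z − 109·158·157 ≤ 0 and hence z ≤ (1/2)[109 + √(11881 + 4·2703854)] = (1/2)[109 + √10827297] ≈ (1/2)(109 + 3290.4858) = 1699.7429.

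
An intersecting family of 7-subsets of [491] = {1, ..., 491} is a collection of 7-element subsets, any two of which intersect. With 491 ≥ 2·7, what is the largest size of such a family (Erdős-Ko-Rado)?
max |F| = C(490, 6) = 18642288893130

The Erdős-Ko-Rado theorem states: for n ≥ 2k, an intersecting family of k-subsets of an n-element set has size at most C(n − 1, k − 1), with equality for 'star' families {A ⊆ [n] : |A| = k, i ∈ A} (fix an element i). For n = 491, k = 7: C(490, 6) = 18642288893130.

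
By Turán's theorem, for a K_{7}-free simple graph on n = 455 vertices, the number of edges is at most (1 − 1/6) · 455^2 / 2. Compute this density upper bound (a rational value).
Turán density bound = (5/6) · 455^2/2 = 1035125/12 ≈ 86260.4167

Turán's theorem: ex(n, K_{r+1}) is achieved by the complete r-partite Turán graph T(n, r) with parts as balanced as possible, and is at most (1 − 1/r) · n^2/2. For r = 6, n = 455: the density bound is (5/6) · 207025/2 = 1035125/12 ≈ 86260.4167. The integer-valued extremum is e(T(455, 6)) = 86260, which is strictly less than the density bound 1035125/12 since 6 ∤ 455 (the parts of T(455, 6) cannot all be equal).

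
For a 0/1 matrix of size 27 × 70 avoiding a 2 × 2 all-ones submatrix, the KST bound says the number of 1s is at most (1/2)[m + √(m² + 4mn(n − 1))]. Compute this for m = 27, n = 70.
z(27, 70; 2, 2) ≤ (1/2)[27 + √(27² + 4·27·70·69)] = (1/2)[27 + √522369] = 374.8755

Kővári–Sós–Turán: let r_1, ..., r_27 be the row sums and z = Σ r_i the total number of 1s. Each pair of columns can share at most one row with both entries 1 (else a 2×2 all-ones block appears), so Σ_i C(r_i, 2) ≤ C(70, 2) = 2415. By convexity Σ_i C(r_i, 2) ≥ 27·C(z/27, 2) = z(z − 27)/(2·27), giving z² − 27z − 27·70·69 ≤ 0 and hence z ≤ (1/2)[27 + √(729 + 4·130410)] = (1/2)[27 + √522369] ≈ (1/2)(27 + 722.751) = 374.8755.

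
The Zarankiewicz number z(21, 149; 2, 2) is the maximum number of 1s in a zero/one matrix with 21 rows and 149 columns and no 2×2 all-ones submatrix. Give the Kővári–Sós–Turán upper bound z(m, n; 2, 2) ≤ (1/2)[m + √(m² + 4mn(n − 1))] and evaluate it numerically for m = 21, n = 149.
z(21, 149; 2, 2) ≤ (1/2)[21 + √(21² + 4·21·149·148)] = (1/2)[21 + √1852809] = 691.0896

Kővári–Sós–Turán: let r_1, ..., r_21 be the row sums and z = Σ r_i the total number of 1s. Each pair of columns can share at most one row with both entries 1 (else a 2×2 all-ones block appears), so Σ_i C(r_i, 2) ≤ C(149, 2) = 11026. By convexity Σ_i C(r_i, 2) ≥ 21·C(z/21, 2) = z(z − 21)/(2·21), giving z² − 21z − 21·149·148 ≤ 0 and hence z ≤ (1/2)[21 + √(441 + 4·463092)] = (1/2)[21 + √1852809] ≈ (1/2)(21 + 1361.1793) = 691.0896.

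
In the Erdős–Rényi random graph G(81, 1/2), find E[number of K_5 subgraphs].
E[# K_5] = C(81, 5) · (1/2)^C(5, 2) = 25621596 / 2^10 = 6405399/256 ≈ 25021.089844

For each 5-subset S of vertices (there are C(81, 5) = 25621596 such S), let X_S = 1 if S induces a K_5 (all C(5, 2) = 10 edges present). Then P(X_S = 1) = (1/2)^10 = 1/1024. By linearity of expectation, E[# K_5] = C(81, 5) · (1/2)^10 = 25621596 / 1024 = 6405399/256 ≈ 25021.089844.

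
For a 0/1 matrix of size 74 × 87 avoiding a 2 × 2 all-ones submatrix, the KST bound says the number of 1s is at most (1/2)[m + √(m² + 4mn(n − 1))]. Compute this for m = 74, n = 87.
z(74, 87; 2, 2) ≤ (1/2)[74 + √(74² + 4·74·87·86)] = (1/2)[74 + √2220148] = 782.0081

Kővári–Sós–Turán: let r_1, ..., r_74 be the row sums and z = Σ r_i the total number of 1s. Each pair of columns can share at most one row with both entries 1 (else a 2×2 all-ones block appears), so Σ_i C(r_i, 2) ≤ C(87, 2) = 3741. By convexity Σ_i C(r_i, 2) ≥ 74·C(z/74, 2) = z(z − 74)/(2·74), giving z² − 74z − 74·87·86 ≤ 0 and hence z ≤ (1/2)[74 + √(5476 + 4·553668)] = (1/2)[74 + √2220148] ≈ (1/2)(74 + 1490.0161) = 782.0081.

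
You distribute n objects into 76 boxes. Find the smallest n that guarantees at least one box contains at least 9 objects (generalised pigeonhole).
n = (9 − 1)·76 + 1 = 609

By the generalised pigeonhole principle, to guarantee some box contains ≥ r objects we need more than (r − 1) · k objects total. Threshold: n = (r − 1) · k + 1. With r = 9 and k = 76: n = 8 · 76 + 1 = 608 + 1 = 609. For n = 608 = 8 · 76, we can put exactly 8 objects in every box, avoiding 9 in any single one — so 609 is tight.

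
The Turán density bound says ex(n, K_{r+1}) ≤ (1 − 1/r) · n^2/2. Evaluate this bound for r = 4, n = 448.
Turán density bound = (3/4) · 448^2/2 = 75264

Turán's theorem: ex(n, K_{r+1}) is achieved by the complete r-partite Turán graph T(n, r) with parts as balanced as possible, and is at most (1 − 1/r) · n^2/2. For r = 4, n = 448: the density bound is (3/4) · 200704/2 = 75264. Since 4 ∣ 448, the Turán graph T(448, 4) has parts of equal size 112, and its edge count e(T(448, 4)) = 75264 attains the density bound exactly.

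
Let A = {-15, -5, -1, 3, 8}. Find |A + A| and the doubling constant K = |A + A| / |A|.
K = |A + A| / |A| = 14/5

Enumerate A + A = {a + b : a, b ∈ A}. With |A| = 5, there are |A|^2 = 25 ordered sum pairs; collecting distinct values, A + A = {-30, -20, -16, -12, -10, -7, -6, -2, 2, 3, 6, 7, 11, 16}, so |A + A| = 14. Thus K = 14/5. For comparison, the minimum possible |A + A| over all 5-element sets is 2·5 − 1 = 9 (so min K = 9/5), attained only by arithmetic progressions.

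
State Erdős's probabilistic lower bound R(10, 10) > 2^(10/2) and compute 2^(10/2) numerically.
2^(10/2) = 32; so R(10, 10) > 32

Colour each edge of K_n uniformly at random with red/blue. The expected number of monochromatic K_10 is C(n, 10) · 2 · 2^(−C(10,2)). If C(n, 10) · 2^(1 − C(10,2)) < 1, then with positive probability no monochromatic K_10 exists, so R(10, 10) > n. The standard estimate C(n, 10) ≤ n^10/10! shows this inequality holds whenever n ≤ 2^(10/2) (since 10! · 2^(C(10,2) − 1) > 2^(10^2/2) ≥ n^10). Hence R(10, 10) > 2^(10/2) = 32.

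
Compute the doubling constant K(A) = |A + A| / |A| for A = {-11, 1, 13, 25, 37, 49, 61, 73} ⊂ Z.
K = |A + A| / |A| = 15/8

Enumerate A + A = {a + b : a, b ∈ A}. With |A| = 8, there are |A|^2 = 64 ordered sum pairs; collecting distinct values, A + A = {-22, -10, 2, 14, 26, 38, 50, 62, 74, 86, 98, 110, 122, 134, 146}, so |A + A| = 15. Thus K = 15/8. Here |A + A| = 2|A| − 1 = 15, the minimum possible — so K = 15/8 is minimal, which holds iff A is an arithmetic progression.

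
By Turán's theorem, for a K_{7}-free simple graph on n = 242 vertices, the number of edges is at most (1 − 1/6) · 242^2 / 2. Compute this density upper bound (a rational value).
Turán density bound = (5/6) · 242^2/2 = 73205/3 ≈ 24401.6667

Turán's theorem: ex(n, K_{r+1}) is achieved by the complete r-partite Turán graph T(n, r) with parts as balanced as possible, and is at most (1 − 1/r) · n^2/2. For r = 6, n = 242: the density bound is (5/6) · 58564/2 = 73205/3 ≈ 24401.6667. The integer-valued extremum is e(T(242, 6)) = 24401, which is strictly less than the density bound 73205/3 since 6 ∤ 242 (the parts of T(242, 6) cannot all be equal).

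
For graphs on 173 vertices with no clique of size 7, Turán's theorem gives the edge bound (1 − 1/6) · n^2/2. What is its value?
Turán density bound = (5/6) · 173^2/2 = 149645/12 ≈ 12470.4167

Turán's theorem: ex(n, K_{r+1}) is achieved by the complete r-partite Turán graph T(n, r) with parts as balanced as possible, and is at most (1 − 1/r) · n^2/2. For r = 6, n = 173: the density bound is (5/6) · 29929/2 = 149645/12 ≈ 12470.4167. The integer-valued extremum is e(T(173, 6)) = 12470, which is strictly less than the density bound 149645/12 since 6 ∤ 173 (the parts of T(173, 6) cannot all be equal).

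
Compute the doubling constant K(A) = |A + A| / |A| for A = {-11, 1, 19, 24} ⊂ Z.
K = |A + A| / |A| = 10/4 = 5/2

Enumerate A + A = {a + b : a, b ∈ A}. With |A| = 4, there are |A|^2 = 16 ordered sum pairs; collecting distinct values, A + A = {-22, -10, 2, 8, 13, 20, 25, 38, 43, 48}, so |A + A| = 10. Thus K = 10/4 = 5/2. For comparison, the minimum possible |A + A| over all 4-element sets is 2·4 − 1 = 7 (so min K = 7/4), attained only by arithmetic progressions.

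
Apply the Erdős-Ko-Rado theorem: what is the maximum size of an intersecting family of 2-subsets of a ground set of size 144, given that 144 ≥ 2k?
max |F| = C(143, 1) = 143

The Erdős-Ko-Rado theorem states: for n ≥ 2k, an intersecting family of k-subsets of an n-element set has size at most C(n − 1, k − 1), with equality for 'star' families {A ⊆ [n] : |A| = k, i ∈ A} (fix an element i). For n = 144, k = 2: C(143, 1) = 143.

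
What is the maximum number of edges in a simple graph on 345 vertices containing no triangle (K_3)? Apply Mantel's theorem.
ex(345, K_3) = ⌊345^2/4⌋ = 29756

Mantel (1907): a triangle-free graph on n vertices has at most ⌊n^2/4⌋ edges, with equality for the complete bipartite graph K_{⌊n/2⌋, ⌈n/2⌉}. For n = 345: ⌊345^2/4⌋ = ⌊119025/4⌋ = 29756. The extremal graph is K_{172, 173}, which has 172·173 = 29756 edges.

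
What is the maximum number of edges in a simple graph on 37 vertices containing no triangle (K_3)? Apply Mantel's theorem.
ex(37, K_3) = ⌊37^2/4⌋ = 342

Mantel (1907): a triangle-free graph on n vertices has at most ⌊n^2/4⌋ edges, with equality for the complete bipartite graph K_{⌊n/2⌋, ⌈n/2⌉}. For n = 37: ⌊37^2/4⌋ = ⌊1369/4⌋ = 342. The extremal graph is K_{18, 19}, which has 18·19 = 342 edges.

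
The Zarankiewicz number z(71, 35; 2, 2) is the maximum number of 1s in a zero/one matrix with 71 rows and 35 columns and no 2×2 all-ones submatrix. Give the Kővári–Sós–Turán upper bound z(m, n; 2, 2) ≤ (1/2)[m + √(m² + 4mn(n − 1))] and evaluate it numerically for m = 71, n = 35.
z(71, 35; 2, 2) ≤ (1/2)[71 + √(71² + 4·71·35·34)] = (1/2)[71 + √343001] = 328.3314

Kővári–Sós–Turán: let r_1, ..., r_71 be the row sums and z = Σ r_i the total number of 1s. Each pair of columns can share at most one row with both entries 1 (else a 2×2 all-ones block appears), so Σ_i C(r_i, 2) ≤ C(35, 2) = 595. By convexity Σ_i C(r_i, 2) ≥ 71·C(z/71, 2) = z(z − 71)/(2·71), giving z² − 71z − 71·35·34 ≤ 0 and hence z ≤ (1/2)[71 + √(5041 + 4·84490)] = (1/2)[71 + √343001] ≈ (1/2)(71 + 585.6629) = 328.3314.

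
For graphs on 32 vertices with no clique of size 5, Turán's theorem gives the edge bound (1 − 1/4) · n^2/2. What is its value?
Turán density bound = (3/4) · 32^2/2 = 384

Turán's theorem: ex(n, K_{r+1}) is achieved by the complete r-partite Turán graph T(n, r) with parts as balanced as possible, and is at most (1 − 1/r) · n^2/2. For r = 4, n = 32: the density bound is (3/4) · 1024/2 = 384. Since 4 ∣ 32, the Turán graph T(32, 4) has parts of equal size 8, and its edge count e(T(32, 4)) = 384 attains the density bound exactly.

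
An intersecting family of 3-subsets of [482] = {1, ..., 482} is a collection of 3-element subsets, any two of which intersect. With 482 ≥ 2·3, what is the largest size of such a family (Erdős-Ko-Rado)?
max |F| = C(481, 2) = 115440

The Erdős-Ko-Rado theorem states: for n ≥ 2k, an intersecting family of k-subsets of an n-element set has size at most C(n − 1, k − 1), with equality for 'star' families {A ⊆ [n] : |A| = k, i ∈ A} (fix an element i). For n = 482, k = 3: C(481, 2) = 115440.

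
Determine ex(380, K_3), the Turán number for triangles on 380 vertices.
ex(380, K_3) = ⌊380^2/4⌋ = 36100

Mantel (1907): a triangle-free graph on n vertices has at most ⌊n^2/4⌋ edges, with equality for the complete bipartite graph K_{⌊n/2⌋, ⌈n/2⌉}. For n = 380: ⌊380^2/4⌋ = ⌊144400/4⌋ = 36100. The extremal graph is K_{190, 190}, which has 190·190 = 36100 edges.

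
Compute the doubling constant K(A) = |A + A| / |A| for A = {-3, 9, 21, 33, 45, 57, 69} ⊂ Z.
K = |A + A| / |A| = 13/7

Enumerate A + A = {a + b : a, b ∈ A}. With |A| = 7, there are |A|^2 = 49 ordered sum pairs; collecting distinct values, A + A = {-6, 6, 18, 30, 42, 54, 66, 78, 90, 102, 114, 126, 138}, so |A + A| = 13. Thus K = 13/7. Here |A + A| = 2|A| − 1 = 13, the minimum possible — so K = 13/7 is minimal, which holds iff A is an arithmetic progression.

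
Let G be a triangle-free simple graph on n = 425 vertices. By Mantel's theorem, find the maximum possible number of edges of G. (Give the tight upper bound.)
ex(425, K_3) = ⌊425^2/4⌋ = 45156

Mantel (1907): a triangle-free graph on n vertices has at most ⌊n^2/4⌋ edges, with equality for the complete bipartite graph K_{⌊n/2⌋, ⌈n/2⌉}. For n = 425: ⌊425^2/4⌋ = ⌊180625/4⌋ = 45156. The extremal graph is K_{212, 213}, which has 212·213 = 45156 edges.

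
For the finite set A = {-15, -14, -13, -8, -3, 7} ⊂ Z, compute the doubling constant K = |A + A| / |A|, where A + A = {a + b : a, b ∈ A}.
K = |A + A| / |A| = 18/6 = 3

Enumerate A + A = {a + b : a, b ∈ A}. With |A| = 6, there are |A|^2 = 36 ordered sum pairs; collecting distinct values, A + A = {-30, -29, -28, -27, -26, -23, -22, -21, -18, -17, -16, -11, -8, -7, -6, -1, 4, 14}, so |A + A| = 18. Thus K = 18/6 = 3. For comparison, the minimum possible |A + A| over all 6-element sets is 2·6 − 1 = 11 (so min K = 11/6), attained only by arithmetic progressions.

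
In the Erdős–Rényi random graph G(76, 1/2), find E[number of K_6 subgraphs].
E[# K_6] = C(76, 6) · (1/2)^C(6, 2) = 218618940 / 2^15 = 54654735/8192 ≈ 6671.720581

For each 6-subset S of vertices (there are C(76, 6) = 218618940 such S), let X_S = 1 if S induces a K_6 (all C(6, 2) = 15 edges present). Then P(X_S = 1) = (1/2)^15 = 1/32768. By linearity of expectation, E[# K_6] = C(76, 6) · (1/2)^15 = 218618940 / 32768 = 54654735/8192 ≈ 6671.720581.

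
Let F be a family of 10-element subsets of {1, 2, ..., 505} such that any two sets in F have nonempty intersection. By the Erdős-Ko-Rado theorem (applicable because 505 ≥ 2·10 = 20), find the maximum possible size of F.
max |F| = C(504, 9) = 5381643059774987600

Erdős-Ko-Rado (1961): when n ≥ 2k, max |F| = C(n−1, k−1). The bound is attained by the star {A : i ∈ A} for any fixed i ∈ [n]. Here C(505−1, 10−1) = C(504, 9) = 5381643059774987600.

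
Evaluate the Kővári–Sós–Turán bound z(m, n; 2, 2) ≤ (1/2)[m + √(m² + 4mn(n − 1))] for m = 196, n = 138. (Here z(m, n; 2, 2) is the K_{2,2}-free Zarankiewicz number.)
z(196, 138; 2, 2) ≤ (1/2)[196 + √(196² + 4·196·138·137)] = (1/2)[196 + √14860720] = 2025.4802

Kővári–Sós–Turán: let r_1, ..., r_196 be the row sums and z = Σ r_i the total number of 1s. Each pair of columns can share at most one row with both entries 1 (else a 2×2 all-ones block appears), so Σ_i C(r_i, 2) ≤ C(138, 2) = 9453. By convexity Σ_i C(r_i, 2) ≥ 196·C(z/196, 2) = z(z − 196)/(2·196), giving z² − 196z − 196·138·137 ≤ 0 and hence z ≤ (1/2)[196 + √(38416 + 4·3705576)] = (1/2)[196 + √14860720] ≈ (1/2)(196 + 3854.9604) = 2025.4802.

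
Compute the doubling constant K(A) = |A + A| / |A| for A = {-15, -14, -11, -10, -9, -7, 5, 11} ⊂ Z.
K = |A + A| / |A| = 29/8

Enumerate A + A = {a + b : a, b ∈ A}. With |A| = 8, there are |A|^2 = 64 ordered sum pairs; collecting distinct values, A + A = {-30, -29, -28, -26, -25, -24, -23, -22, -21, -20, -19, -18, -17, -16, -14, -10, -9, -6, -5, -4, -3, -2, 0, 1, 2, 4, 10, 16, 22}, so |A + A| = 29. Thus K = 29/8. For comparison, the minimum possible |A + A| over all 8-element sets is 2·8 − 1 = 15 (so min K = 15/8), attained only by arithmetic progressions.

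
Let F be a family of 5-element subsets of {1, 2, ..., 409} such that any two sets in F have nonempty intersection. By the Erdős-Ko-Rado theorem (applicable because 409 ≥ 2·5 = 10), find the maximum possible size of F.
max |F| = C(408, 4) = 1137691170

Erdős-Ko-Rado (1961): when n ≥ 2k, max |F| = C(n−1, k−1). The bound is attained by the star {A : i ∈ A} for any fixed i ∈ [n]. Here C(409−1, 5−1) = C(408, 4) = 1137691170.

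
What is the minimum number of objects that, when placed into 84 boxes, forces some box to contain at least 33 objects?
n = (33 − 1)·84 + 1 = 2689

By the generalised pigeonhole principle, to guarantee some box contains ≥ r objects we need more than (r − 1) · k objects total. Threshold: n = (r − 1) · k + 1. With r = 33 and k = 84: n = 32 · 84 + 1 = 2688 + 1 = 2689. For n = 2688 = 32 · 84, we can put exactly 32 objects in every box, avoiding 33 in any single one — so 2689 is tight.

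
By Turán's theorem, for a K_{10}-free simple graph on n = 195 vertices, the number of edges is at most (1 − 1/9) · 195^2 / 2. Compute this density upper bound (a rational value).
Turán density bound = (8/9) · 195^2/2 = 16900

Turán's theorem: ex(n, K_{r+1}) is achieved by the complete r-partite Turán graph T(n, r) with parts as balanced as possible, and is at most (1 − 1/r) · n^2/2. For r = 9, n = 195: the density bound is (8/9) · 38025/2 = 16900. The integer-valued extremum is e(T(195, 9)) = 16899, which is strictly less than the density bound 16900 since 9 ∤ 195 (the parts of T(195, 9) cannot all be equal).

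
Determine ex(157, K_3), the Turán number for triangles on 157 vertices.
ex(157, K_3) = ⌊157^2/4⌋ = 6162

Mantel (1907): a triangle-free graph on n vertices has at most ⌊n^2/4⌋ edges, with equality for the complete bipartite graph K_{⌊n/2⌋, ⌈n/2⌉}. For n = 157: ⌊157^2/4⌋ = ⌊24649/4⌋ = 6162. The extremal graph is K_{78, 79}, which has 78·79 = 6162 edges.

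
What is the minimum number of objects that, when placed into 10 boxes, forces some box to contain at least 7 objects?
n = (7 − 1)·10 + 1 = 61

By the generalised pigeonhole principle, to guarantee some box contains ≥ r objects we need more than (r − 1) · k objects total. Threshold: n = (r − 1) · k + 1. With r = 7 and k = 10: n = 6 · 10 + 1 = 60 + 1 = 61. For n = 60 = 6 · 10, we can put exactly 6 objects in every box, avoiding 7 in any single one — so 61 is tight.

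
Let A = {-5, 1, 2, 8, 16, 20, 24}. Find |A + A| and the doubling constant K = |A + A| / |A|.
K = |A + A| / |A| = 25/7

Enumerate A + A = {a + b : a, b ∈ A}. With |A| = 7, there are |A|^2 = 49 ordered sum pairs; collecting distinct values, A + A = {-10, -4, -3, 2, 3, 4, 9, 10, 11, 15, 16, 17, 18, 19, 21, 22, 24, 25, 26, 28, 32, 36, 40, 44, 48}, so |A + A| = 25. Thus K = 25/7. For comparison, the minimum possible |A + A| over all 7-element sets is 2·7 − 1 = 13 (so min K = 13/7), attained only by arithmetic progressions.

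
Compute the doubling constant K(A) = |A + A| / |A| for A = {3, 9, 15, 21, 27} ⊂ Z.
K = |A + A| / |A| = 9/5

Enumerate A + A = {a + b : a, b ∈ A}. With |A| = 5, there are |A|^2 = 25 ordered sum pairs; collecting distinct values, A + A = {6, 12, 18, 24, 30, 36, 42, 48, 54}, so |A + A| = 9. Thus K = 9/5. Here |A + A| = 2|A| − 1 = 9, the minimum possible — so K = 9/5 is minimal, which holds iff A is an arithmetic progression.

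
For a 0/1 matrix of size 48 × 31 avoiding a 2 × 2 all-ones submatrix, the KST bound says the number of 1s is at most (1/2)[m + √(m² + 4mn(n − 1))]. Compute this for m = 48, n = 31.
z(48, 31; 2, 2) ≤ (1/2)[48 + √(48² + 4·48·31·30)] = (1/2)[48 + √180864] = 236.6405

Kővári–Sós–Turán: let r_1, ..., r_48 be the row sums and z = Σ r_i the total number of 1s. Each pair of columns can share at most one row with both entries 1 (else a 2×2 all-ones block appears), so Σ_i C(r_i, 2) ≤ C(31, 2) = 465. By convexity Σ_i C(r_i, 2) ≥ 48·C(z/48, 2) = z(z − 48)/(2·48), giving z² − 48z − 48·31·30 ≤ 0 and hence z ≤ (1/2)[48 + √(2304 + 4·44640)] = (1/2)[48 + √180864] ≈ (1/2)(48 + 425.2811) = 236.6405.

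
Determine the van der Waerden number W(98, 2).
W(98, 2) = 98 + 1 = 99

A 2-term AP is any pair of integers, so a monochromatic 2-AP exists iff some colour is used at least twice. With 98 colours, the colouring i ↦ i on {1, ..., 98} uses each colour once, avoiding any monochromatic pair, so W(98, 2) > 98. For {1, ..., 99}, pigeonhole forces two integers of the same colour, which form a monochromatic 2-AP. Hence W(98, 2) = 99.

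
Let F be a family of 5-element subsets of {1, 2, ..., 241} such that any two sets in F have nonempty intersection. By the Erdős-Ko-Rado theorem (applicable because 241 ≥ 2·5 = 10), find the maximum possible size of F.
max |F| = C(240, 4) = 134810340

Erdős-Ko-Rado (1961): when n ≥ 2k, max |F| = C(n−1, k−1). The bound is attained by the star {A : i ∈ A} for any fixed i ∈ [n]. Here C(241−1, 5−1) = C(240, 4) = 134810340.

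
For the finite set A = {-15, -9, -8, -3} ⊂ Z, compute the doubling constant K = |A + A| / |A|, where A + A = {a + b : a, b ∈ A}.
K = |A + A| / |A| = 9/4

Enumerate A + A = {a + b : a, b ∈ A}. With |A| = 4, there are |A|^2 = 16 ordered sum pairs; collecting distinct values, A + A = {-30, -24, -23, -18, -17, -16, -12, -11, -6}, so |A + A| = 9. Thus K = 9/4. For comparison, the minimum possible |A + A| over all 4-element sets is 2·4 − 1 = 7 (so min K = 7/4), attained only by arithmetic progressions.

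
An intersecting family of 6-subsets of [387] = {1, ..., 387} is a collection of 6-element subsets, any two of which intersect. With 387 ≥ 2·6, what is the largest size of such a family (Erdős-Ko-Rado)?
max |F| = C(386, 5) = 69576110912

The Erdős-Ko-Rado theorem states: for n ≥ 2k, an intersecting family of k-subsets of an n-element set has size at most C(n − 1, k − 1), with equality for 'star' families {A ⊆ [n] : |A| = k, i ∈ A} (fix an element i). For n = 387, k = 6: C(386, 5) = 69576110912.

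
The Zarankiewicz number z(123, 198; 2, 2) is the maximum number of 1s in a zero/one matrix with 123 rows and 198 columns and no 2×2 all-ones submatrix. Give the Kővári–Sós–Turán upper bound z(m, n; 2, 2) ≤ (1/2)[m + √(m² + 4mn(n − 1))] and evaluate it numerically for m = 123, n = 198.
z(123, 198; 2, 2) ≤ (1/2)[123 + √(123² + 4·123·198·197)] = (1/2)[123 + √19206081] = 2252.7372

Kővári–Sós–Turán: let r_1, ..., r_123 be the row sums and z = Σ r_i the total number of 1s. Each pair of columns can share at most one row with both entries 1 (else a 2×2 all-ones block appears), so Σ_i C(r_i, 2) ≤ C(198, 2) = 19503. By convexity Σ_i C(r_i, 2) ≥ 123·C(z/123, 2) = z(z − 123)/(2·123), giving z² − 123z − 123·198·197 ≤ 0 and hence z ≤ (1/2)[123 + √(15129 + 4·4797738)] = (1/2)[123 + √19206081] ≈ (1/2)(123 + 4382.4743) = 2252.7372.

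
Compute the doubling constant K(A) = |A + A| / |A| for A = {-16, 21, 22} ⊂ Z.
K = |A + A| / |A| = 6/3 = 2

Enumerate A + A = {a + b : a, b ∈ A}. With |A| = 3, there are |A|^2 = 9 ordered sum pairs; collecting distinct values, A + A = {-32, 5, 6, 42, 43, 44}, so |A + A| = 6. Thus K = 6/3 = 2. For comparison, the minimum possible |A + A| over all 3-element sets is 2·3 − 1 = 5 (so min K = 5/3), attained only by arithmetic progressions.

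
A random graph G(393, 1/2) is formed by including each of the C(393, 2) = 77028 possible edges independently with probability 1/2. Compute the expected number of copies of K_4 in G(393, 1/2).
E[# K_4] = C(393, 4) · (1/2)^C(4, 2) = 978833310 / 2^6 = 489416655/32 = 15294270.46875

For each 4-subset S of vertices (there are C(393, 4) = 978833310 such S), let X_S = 1 if S induces a K_4 (all C(4, 2) = 6 edges present). Then P(X_S = 1) = (1/2)^6 = 1/64. By linearity of expectation, E[# K_4] = C(393, 4) · (1/2)^6 = 978833310 / 64 = 489416655/32 = 15294270.46875.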